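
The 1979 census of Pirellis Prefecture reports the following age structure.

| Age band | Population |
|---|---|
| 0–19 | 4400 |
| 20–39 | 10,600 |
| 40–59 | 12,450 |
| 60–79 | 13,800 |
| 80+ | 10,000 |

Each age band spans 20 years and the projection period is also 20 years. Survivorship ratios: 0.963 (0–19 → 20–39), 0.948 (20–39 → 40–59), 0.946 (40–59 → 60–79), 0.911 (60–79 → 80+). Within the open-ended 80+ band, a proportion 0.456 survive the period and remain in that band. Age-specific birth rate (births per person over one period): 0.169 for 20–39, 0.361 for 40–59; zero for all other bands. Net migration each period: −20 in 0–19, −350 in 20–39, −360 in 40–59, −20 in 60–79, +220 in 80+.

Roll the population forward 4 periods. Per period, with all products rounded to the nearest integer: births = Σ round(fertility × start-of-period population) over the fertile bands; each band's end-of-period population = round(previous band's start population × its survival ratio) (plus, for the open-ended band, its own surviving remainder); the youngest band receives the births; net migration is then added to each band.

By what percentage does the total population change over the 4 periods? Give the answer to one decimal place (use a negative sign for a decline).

-55.5

After projecting period 1:
Births: 10600 × 0.169 = 1791  |  12450 × 0.361 = 4494 → 6285
20–39: 4400 × 0.963 = 4237
40–59: 10600 × 0.948 = 10049
60–79: 12450 × 0.946 = 11778
80+: 13800 × 0.911 + 10000 × 0.456 = 12572 + 4560 = 17132
Net migration: 0–19 − 20 → 6265; 20–39 − 350 → 3887; 40–59 − 360 → 9689; 60–79 − 20 → 11758; 80+ + 220 → 17352
→ [6265, 3887, 9689, 11758, 17352]
After projecting period 2:
Births: 3887 × 0.169 = 657  |  9689 × 0.361 = 3498 → 4155
20–39: 6265 × 0.963 = 6033
40–59: 3887 × 0.948 = 3685
60–79: 9689 × 0.946 = 9166
80+: 11758 × 0.911 + 17352 × 0.456 = 10712 + 7913 = 18625
Net migration: 0–19 − 20 → 4135; 20–39 − 350 → 5683; 40–59 − 360 → 3325; 60–79 − 20 → 9146; 80+ + 220 → 18845
→ [4135, 5683, 3325, 9146, 18845]
After projecting period 3:
Births: 5683 × 0.169 = 960  |  3325 × 0.361 = 1200 → 2160
20–39: 4135 × 0.963 = 3982
40–59: 5683 × 0.948 = 5387
60–79: 3325 × 0.946 = 3145
80+: 9146 × 0.911 + 18845 × 0.456 = 8332 + 8593 = 16925
Net migration: 0–19 − 20 → 2140; 20–39 − 350 → 3632; 40–59 − 360 → 5027; 60–79 − 20 → 3125; 80+ + 220 → 17145
→ [2140, 3632, 5027, 3125, 17145]
After projecting period 4:
Births: 3632 × 0.169 = 614  |  5027 × 0.361 = 1815 → 2429
20–39: 2140 × 0.963 = 2061
40–59: 3632 × 0.948 = 3443
60–79: 5027 × 0.946 = 4756
80+: 3125 × 0.911 + 17145 × 0.456 = 2847 + 7818 = 10665
Net migration: 0–19 − 20 → 2409; 20–39 − 350 → 1711; 40–59 − 360 → 3083; 60–79 − 20 → 4736; 80+ + 220 → 10885
→ [2409, 1711, 3083, 4736, 10885]
Total: 51250 → 22824; change = -28426; percentage change = -55.5%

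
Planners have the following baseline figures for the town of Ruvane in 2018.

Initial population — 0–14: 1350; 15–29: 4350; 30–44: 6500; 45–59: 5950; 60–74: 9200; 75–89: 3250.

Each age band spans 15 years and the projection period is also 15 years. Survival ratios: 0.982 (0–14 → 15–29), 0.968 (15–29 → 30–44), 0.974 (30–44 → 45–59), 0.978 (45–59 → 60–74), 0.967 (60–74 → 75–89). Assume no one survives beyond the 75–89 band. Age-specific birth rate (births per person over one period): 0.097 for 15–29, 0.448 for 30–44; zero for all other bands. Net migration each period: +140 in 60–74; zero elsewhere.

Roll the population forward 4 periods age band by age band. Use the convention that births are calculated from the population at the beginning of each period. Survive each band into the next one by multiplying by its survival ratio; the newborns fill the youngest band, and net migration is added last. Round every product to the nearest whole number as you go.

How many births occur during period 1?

— Period 1 —
Births: 4350 * 0.097 = 422 ; 6500 * 0.448 = 2912 → 3334
15–29: 1350 * 0.982 = 1326
30–44: 4350 * 0.968 = 4211
45–59: 6500 * 0.974 = 6331
60–74: 5950 * 0.978 = 5819
75–89: 9200 * 0.967 = 8896
Net migration: 60–74 + 140 → 5959
Population now: 0–14=3334, 15–29=1326, 30–44=4211, 45–59=6331, 60–74=5959, 75–89=8896

3334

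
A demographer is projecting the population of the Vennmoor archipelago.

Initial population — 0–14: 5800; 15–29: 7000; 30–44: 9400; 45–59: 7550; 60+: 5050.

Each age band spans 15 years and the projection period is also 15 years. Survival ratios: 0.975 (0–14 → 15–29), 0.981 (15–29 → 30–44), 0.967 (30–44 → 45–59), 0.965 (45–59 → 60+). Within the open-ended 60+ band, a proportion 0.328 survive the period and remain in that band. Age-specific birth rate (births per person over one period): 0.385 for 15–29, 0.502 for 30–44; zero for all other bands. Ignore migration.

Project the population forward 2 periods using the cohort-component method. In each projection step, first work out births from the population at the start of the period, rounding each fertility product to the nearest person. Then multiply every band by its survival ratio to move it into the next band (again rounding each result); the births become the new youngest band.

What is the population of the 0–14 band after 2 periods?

5624

(Groups numbered youngest = 1 to oldest = 5.)
Period 1.
Births: 7000 × 0.385 = 2695  |  9400 × 0.502 = 4719 → total 7414
Group 2: 5800 × 0.975 = 5655
Group 3: 7000 × 0.981 = 6867
Group 4: 9400 × 0.967 = 9090
Group 5: 7550 × 0.965 + 5050 × 0.328 = 7286 + 1656 = 8942
Giving 7414 / 5655 / 6867 / 9090 / 8942.
Period 2.
Births: 5655 × 0.385 = 2177  |  6867 × 0.502 = 3447 → total 5624
Group 2: 7414 × 0.975 = 7229
Group 3: 5655 × 0.981 = 5548
Group 4: 6867 × 0.967 = 6640
Group 5: 9090 × 0.965 + 8942 × 0.328 = 8772 + 2933 = 11705
Giving 5624 / 7229 / 5548 / 6640 / 11705.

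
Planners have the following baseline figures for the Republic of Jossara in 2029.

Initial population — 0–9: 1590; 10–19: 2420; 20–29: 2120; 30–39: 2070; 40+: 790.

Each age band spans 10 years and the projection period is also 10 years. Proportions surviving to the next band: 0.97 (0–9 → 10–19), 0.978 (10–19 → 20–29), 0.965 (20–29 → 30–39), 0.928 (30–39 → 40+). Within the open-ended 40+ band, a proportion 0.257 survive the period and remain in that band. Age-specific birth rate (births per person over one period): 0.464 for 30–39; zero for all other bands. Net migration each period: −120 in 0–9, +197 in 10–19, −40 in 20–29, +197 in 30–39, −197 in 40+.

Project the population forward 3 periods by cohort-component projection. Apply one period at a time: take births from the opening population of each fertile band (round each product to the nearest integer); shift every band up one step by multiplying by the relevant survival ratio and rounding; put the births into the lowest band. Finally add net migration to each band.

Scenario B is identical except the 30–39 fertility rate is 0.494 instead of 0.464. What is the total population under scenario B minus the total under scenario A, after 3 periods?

Numbering the bands 1..5 from youngest to oldest:
Period 1:
Births: 2070 * 0.464 = 960
Band 2: 1590 * 0.97 = 1542
Band 3: 2420 * 0.978 = 2367
Band 4: 2120 * 0.965 = 2046
Band 5: 2070 * 0.928 + 790 * 0.257 = 1921 + 203 = 2124
Net migration: Band 1 − 120 → 840; Band 2 + 197 → 1739; Band 3 − 40 → 2327; Band 4 + 197 → 2243; Band 5 − 197 → 1927
Giving 840 / 1739 / 2327 / 2243 / 1927.
Period 2:
Births: 2243 * 0.464 = 1041
Band 2: 840 * 0.97 = 815
Band 3: 1739 * 0.978 = 1701
Band 4: 2327 * 0.965 = 2246
Band 5: 2243 * 0.928 + 1927 * 0.257 = 2082 + 495 = 2577
Net migration: Band 1 − 120 → 921; Band 2 + 197 → 1012; Band 3 − 40 → 1661; Band 4 + 197 → 2443; Band 5 − 197 → 2380
Giving 921 / 1012 / 1661 / 2443 / 2380.
Period 3:
Births: 2443 * 0.464 = 1134
Band 2: 921 * 0.97 = 893
Band 3: 1012 * 0.978 = 990
Band 4: 1661 * 0.965 = 1603
Band 5: 2443 * 0.928 + 2380 * 0.257 = 2267 + 612 = 2879
Net migration: Band 1 − 120 → 1014; Band 2 + 197 → 1090; Band 3 − 40 → 950; Band 4 + 197 → 1800; Band 5 − 197 → 2682
Giving 1014 / 1090 / 950 / 1800 / 2682.
Scenario A total after 3 periods: 7536
Scenario B projection —
Period 1:
Births: 2070 * 0.494 = 1023
Band 2: 1590 * 0.97 = 1542
Band 3: 2420 * 0.978 = 2367
Band 4: 2120 * 0.965 = 2046
Band 5: 2070 * 0.928 + 790 * 0.257 = 1921 + 203 = 2124
Net migration: Band 1 − 120 → 903; Band 2 + 197 → 1739; Band 3 − 40 → 2327; Band 4 + 197 → 2243; Band 5 − 197 → 1927
Giving 903 / 1739 / 2327 / 2243 / 1927.
Period 2:
Births: 2243 * 0.494 = 1108
Band 2: 903 * 0.97 = 876
Band 3: 1739 * 0.978 = 1701
Band 4: 2327 * 0.965 = 2246
Band 5: 2243 * 0.928 + 1927 * 0.257 = 2082 + 495 = 2577
Net migration: Band 1 − 120 → 988; Band 2 + 197 → 1073; Band 3 − 40 → 1661; Band 4 + 197 → 2443; Band 5 − 197 → 2380
Giving 988 / 1073 / 1661 / 2443 / 2380.
Period 3:
Births: 2443 * 0.494 = 1207
Band 2: 988 * 0.97 = 958
Band 3: 1073 * 0.978 = 1049
Band 4: 1661 * 0.965 = 1603
Band 5: 2443 * 0.928 + 2380 * 0.257 = 2267 + 612 = 2879
Net migration: Band 1 − 120 → 1087; Band 2 + 197 → 1155; Band 3 − 40 → 1009; Band 4 + 197 → 1800; Band 5 − 197 → 2682
Giving 1087 / 1155 / 1009 / 1800 / 2682.
Scenario B total after 3 periods: 7733
Difference B − A = 7733 − 7536 = 197

197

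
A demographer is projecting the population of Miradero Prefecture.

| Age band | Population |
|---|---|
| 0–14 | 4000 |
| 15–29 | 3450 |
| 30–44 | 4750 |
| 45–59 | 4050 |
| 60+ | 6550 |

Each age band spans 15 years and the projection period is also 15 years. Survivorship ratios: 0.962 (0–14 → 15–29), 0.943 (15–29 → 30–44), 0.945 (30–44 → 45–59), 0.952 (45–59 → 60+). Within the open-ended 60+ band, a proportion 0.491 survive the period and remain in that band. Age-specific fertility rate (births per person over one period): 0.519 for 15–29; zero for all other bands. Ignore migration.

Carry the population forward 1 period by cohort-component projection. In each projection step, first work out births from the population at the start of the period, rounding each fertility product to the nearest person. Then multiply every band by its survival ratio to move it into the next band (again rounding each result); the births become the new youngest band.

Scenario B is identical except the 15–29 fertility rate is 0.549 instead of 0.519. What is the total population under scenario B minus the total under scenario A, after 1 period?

103

— Period 1 —
Births: 3450 × 0.519 = 1791
15–29: 4000 × 0.962 = 3848
30–44: 3450 × 0.943 = 3253
45–59: 4750 × 0.945 = 4489
60+: 4050 × 0.952 + 6550 × 0.491 = 3856 + 3216 = 7072
End of period: [1791, 3848, 3253, 4489, 7072]
Scenario A total after 1 period: 20453
Scenario B projection —
— Period 1 —
Births: 3450 × 0.549 = 1894
15–29: 4000 × 0.962 = 3848
30–44: 3450 × 0.943 = 3253
45–59: 4750 × 0.945 = 4489
60+: 4050 × 0.952 + 6550 × 0.491 = 3856 + 3216 = 7072
End of period: [1894, 3848, 3253, 4489, 7072]
Scenario B total after 1 period: 20556
Difference B − A = 20556 − 20453 = 103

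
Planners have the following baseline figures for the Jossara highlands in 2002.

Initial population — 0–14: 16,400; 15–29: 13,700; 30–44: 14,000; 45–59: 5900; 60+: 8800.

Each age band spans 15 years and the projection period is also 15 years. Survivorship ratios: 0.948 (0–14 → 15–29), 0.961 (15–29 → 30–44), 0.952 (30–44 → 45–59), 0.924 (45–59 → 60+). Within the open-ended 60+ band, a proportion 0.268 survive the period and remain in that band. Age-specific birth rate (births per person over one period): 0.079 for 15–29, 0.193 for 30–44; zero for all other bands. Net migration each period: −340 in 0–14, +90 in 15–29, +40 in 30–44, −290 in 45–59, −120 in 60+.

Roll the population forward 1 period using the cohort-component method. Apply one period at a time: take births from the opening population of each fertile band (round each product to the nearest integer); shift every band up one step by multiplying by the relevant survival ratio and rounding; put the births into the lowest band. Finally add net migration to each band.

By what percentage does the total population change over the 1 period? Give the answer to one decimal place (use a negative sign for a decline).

-9.8

(Bands numbered youngest = 1 to oldest = 5.)
— Period 1 —
Births: 13700 * 0.079 = 1082, 14000 * 0.193 = 2702 → 3784
Band 2: 16400 * 0.948 = 15547
Band 3: 13700 * 0.961 = 13166
Band 4: 14000 * 0.952 = 13328
Band 5: 5900 * 0.924 + 8800 * 0.268 = 5452 + 2358 = 7810
Net migration: Band 1 − 340 → 3444; Band 2 + 90 → 15637; Band 3 + 40 → 13206; Band 4 − 290 → 13038; Band 5 − 120 → 7690
End of period: [3444, 15637, 13206, 13038, 7690]
Total: 58800 → 53015; change = -5785; percentage change = -9.8%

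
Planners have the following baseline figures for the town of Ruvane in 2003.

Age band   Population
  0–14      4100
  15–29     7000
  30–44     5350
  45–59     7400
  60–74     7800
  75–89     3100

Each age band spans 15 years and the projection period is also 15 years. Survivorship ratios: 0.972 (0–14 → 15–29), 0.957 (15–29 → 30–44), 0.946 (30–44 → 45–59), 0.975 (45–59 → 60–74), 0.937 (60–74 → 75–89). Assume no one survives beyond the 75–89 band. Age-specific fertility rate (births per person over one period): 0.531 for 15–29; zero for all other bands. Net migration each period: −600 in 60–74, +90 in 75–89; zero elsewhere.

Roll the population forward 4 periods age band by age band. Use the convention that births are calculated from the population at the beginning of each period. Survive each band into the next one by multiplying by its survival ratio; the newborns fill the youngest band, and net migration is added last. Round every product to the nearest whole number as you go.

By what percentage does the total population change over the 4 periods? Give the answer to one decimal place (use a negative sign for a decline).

Period 1:
Births: 7000 * 0.531 = 3717
15–29: 4100 * 0.972 = 3985
30–44: 7000 * 0.957 = 6699
45–59: 5350 * 0.946 = 5061
60–74: 7400 * 0.975 = 7215
75–89: 7800 * 0.937 = 7309
Net migration: 60–74 − 600 → 6615; 75–89 + 90 → 7399
End of period: [3717, 3985, 6699, 5061, 6615, 7399]
Period 2:
Births: 3985 * 0.531 = 2116
15–29: 3717 * 0.972 = 3613
30–44: 3985 * 0.957 = 3814
45–59: 6699 * 0.946 = 6337
60–74: 5061 * 0.975 = 4934
75–89: 6615 * 0.937 = 6198
Net migration: 60–74 − 600 → 4334; 75–89 + 90 → 6288
End of period: [2116, 3613, 3814, 6337, 4334, 6288]
Period 3:
Births: 3613 * 0.531 = 1919
15–29: 2116 * 0.972 = 2057
30–44: 3613 * 0.957 = 3458
45–59: 3814 * 0.946 = 3608
60–74: 6337 * 0.975 = 6179
75–89: 4334 * 0.937 = 4061
Net migration: 60–74 − 600 → 5579; 75–89 + 90 → 4151
End of period: [1919, 2057, 3458, 3608, 5579, 4151]
Period 4:
Births: 2057 * 0.531 = 1092
15–29: 1919 * 0.972 = 1865
30–44: 2057 * 0.957 = 1969
45–59: 3458 * 0.946 = 3271
60–74: 3608 * 0.975 = 3518
75–89: 5579 * 0.937 = 5228
Net migration: 60–74 − 600 → 2918; 75–89 + 90 → 5318
End of period: [1092, 1865, 1969, 3271, 2918, 5318]
Total: 34750 → 16433; change = -18317; percentage change = -52.7%

-52.7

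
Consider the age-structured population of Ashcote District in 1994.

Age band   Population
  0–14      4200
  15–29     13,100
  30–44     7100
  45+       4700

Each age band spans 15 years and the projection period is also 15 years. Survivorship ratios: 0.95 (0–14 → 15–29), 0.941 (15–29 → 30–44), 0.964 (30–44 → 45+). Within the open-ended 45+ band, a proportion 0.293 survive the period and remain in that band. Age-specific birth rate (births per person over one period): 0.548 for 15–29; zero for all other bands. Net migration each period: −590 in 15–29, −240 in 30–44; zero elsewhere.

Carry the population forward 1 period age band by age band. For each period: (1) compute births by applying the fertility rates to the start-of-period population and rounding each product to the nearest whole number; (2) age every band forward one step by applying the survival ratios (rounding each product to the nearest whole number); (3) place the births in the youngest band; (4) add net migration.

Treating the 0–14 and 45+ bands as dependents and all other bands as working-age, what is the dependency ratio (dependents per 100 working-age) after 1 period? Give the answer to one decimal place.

[period 1]
Births: 13100 × 0.548 = 7179
15–29: 4200 × 0.95 = 3990
30–44: 13100 × 0.941 = 12327
45+: 7100 × 0.964 + 4700 × 0.293 = 6844 + 1377 = 8221
Net migration: 15–29 − 590 → 3400; 30–44 − 240 → 12087
Giving 7179 / 3400 / 12087 / 8221.
Dependents (band 0–14 + band 45+) = 7179 + 8221 = 15400; working-age = 15487; ratio = 15400/15487 × 100 = 99.4

99.4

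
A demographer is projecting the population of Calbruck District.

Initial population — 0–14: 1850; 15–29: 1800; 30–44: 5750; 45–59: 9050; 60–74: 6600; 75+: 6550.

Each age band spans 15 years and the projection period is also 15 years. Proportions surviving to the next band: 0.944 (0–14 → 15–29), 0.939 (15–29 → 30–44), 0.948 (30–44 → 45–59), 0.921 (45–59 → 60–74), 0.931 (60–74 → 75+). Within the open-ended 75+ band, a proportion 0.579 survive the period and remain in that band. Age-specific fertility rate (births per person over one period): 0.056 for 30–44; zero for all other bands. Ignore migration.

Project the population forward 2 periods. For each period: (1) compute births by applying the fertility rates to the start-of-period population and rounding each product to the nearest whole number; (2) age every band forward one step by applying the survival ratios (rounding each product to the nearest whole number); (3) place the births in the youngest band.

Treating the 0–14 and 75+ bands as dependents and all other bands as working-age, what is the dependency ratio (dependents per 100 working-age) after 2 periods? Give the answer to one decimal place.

Call the bands 1 to 6, youngest first.
After projecting period 1:
Births: 5750 * 0.056 = 322
Band 2: 1850 * 0.944 = 1746
Band 3: 1800 * 0.939 = 1690
Band 4: 5750 * 0.948 = 5451
Band 5: 9050 * 0.921 = 8335
Band 6: 6600 * 0.931 + 6550 * 0.579 = 6145 + 3792 = 9937
End of period: [322, 1746, 1690, 5451, 8335, 9937]
After projecting period 2:
Births: 1690 * 0.056 = 95
Band 2: 322 * 0.944 = 304
Band 3: 1746 * 0.939 = 1639
Band 4: 1690 * 0.948 = 1602
Band 5: 5451 * 0.921 = 5020
Band 6: 8335 * 0.931 + 9937 * 0.579 = 7760 + 5754 = 13514
End of period: [95, 304, 1639, 1602, 5020, 13514]
Dependents (band 0–14 + band 75+) = 95 + 13514 = 13609; working-age = 8565; ratio = 13609/8565 × 100 = 158.9

158.9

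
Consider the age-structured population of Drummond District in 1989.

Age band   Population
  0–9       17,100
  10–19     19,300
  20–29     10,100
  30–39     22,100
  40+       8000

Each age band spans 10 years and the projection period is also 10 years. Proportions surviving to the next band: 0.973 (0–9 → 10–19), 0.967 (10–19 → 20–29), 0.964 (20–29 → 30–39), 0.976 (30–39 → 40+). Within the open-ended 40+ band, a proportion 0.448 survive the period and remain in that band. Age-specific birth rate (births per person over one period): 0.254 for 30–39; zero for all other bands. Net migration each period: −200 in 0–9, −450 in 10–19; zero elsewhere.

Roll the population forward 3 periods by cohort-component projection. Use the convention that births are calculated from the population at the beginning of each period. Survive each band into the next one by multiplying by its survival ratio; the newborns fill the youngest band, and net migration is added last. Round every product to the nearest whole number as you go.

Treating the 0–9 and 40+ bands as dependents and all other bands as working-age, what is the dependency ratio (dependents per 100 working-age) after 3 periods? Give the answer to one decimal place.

145.2

Let group 1 be 0–9 through group 5 = 40+.
Period 1.
Births: 22100 × 0.254 = 5613
Group 2: 17100 × 0.973 = 16638
Group 3: 19300 × 0.967 = 18663
Group 4: 10100 × 0.964 = 9736
Group 5: 22100 × 0.976 + 8000 × 0.448 = 21570 + 3584 = 25154
Net migration: Group 1 − 200 → 5413; Group 2 − 450 → 16188
→ [5413, 16188, 18663, 9736, 25154]
Period 2.
Births: 9736 × 0.254 = 2473
Group 2: 5413 × 0.973 = 5267
Group 3: 16188 × 0.967 = 15654
Group 4: 18663 × 0.964 = 17991
Group 5: 9736 × 0.976 + 25154 × 0.448 = 9502 + 11269 = 20771
Net migration: Group 1 − 200 → 2273; Group 2 − 450 → 4817
→ [2273, 4817, 15654, 17991, 20771]
Period 3.
Births: 17991 × 0.254 = 4570
Group 2: 2273 × 0.973 = 2212
Group 3: 4817 × 0.967 = 4658
Group 4: 15654 × 0.964 = 15090
Group 5: 17991 × 0.976 + 20771 × 0.448 = 17559 + 9305 = 26864
Net migration: Group 1 − 200 → 4370; Group 2 − 450 → 1762
→ [4370, 1762, 4658, 15090, 26864]
Dependents (band 0–9 + band 40+) = 4370 + 26864 = 31234; working-age = 21510; ratio = 31234/21510 × 100 = 145.2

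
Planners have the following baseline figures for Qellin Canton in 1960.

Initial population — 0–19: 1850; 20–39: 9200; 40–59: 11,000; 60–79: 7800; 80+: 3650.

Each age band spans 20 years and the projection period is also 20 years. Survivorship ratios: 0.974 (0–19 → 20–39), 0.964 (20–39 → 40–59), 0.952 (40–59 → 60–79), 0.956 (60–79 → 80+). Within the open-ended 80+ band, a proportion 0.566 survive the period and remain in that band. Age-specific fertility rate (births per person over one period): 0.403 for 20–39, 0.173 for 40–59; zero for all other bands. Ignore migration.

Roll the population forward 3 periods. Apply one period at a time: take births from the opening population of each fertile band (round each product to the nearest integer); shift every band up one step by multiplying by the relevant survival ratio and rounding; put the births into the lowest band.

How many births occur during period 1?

Let group 1 be 0–19 through group 5 = 80+.
— Period 1 —
Births: 9200 × 0.403 = 3708  |  11000 × 0.173 = 1903 — total 5611
Group 2: 1850 × 0.974 = 1802
Group 3: 9200 × 0.964 = 8869
Group 4: 11000 × 0.952 = 10472
Group 5: 7800 × 0.956 + 3650 × 0.566 = 7457 + 2066 = 9523
Population now: 0–19=5611, 20–39=1802, 40–59=8869, 60–79=10472, 80+=9523

5611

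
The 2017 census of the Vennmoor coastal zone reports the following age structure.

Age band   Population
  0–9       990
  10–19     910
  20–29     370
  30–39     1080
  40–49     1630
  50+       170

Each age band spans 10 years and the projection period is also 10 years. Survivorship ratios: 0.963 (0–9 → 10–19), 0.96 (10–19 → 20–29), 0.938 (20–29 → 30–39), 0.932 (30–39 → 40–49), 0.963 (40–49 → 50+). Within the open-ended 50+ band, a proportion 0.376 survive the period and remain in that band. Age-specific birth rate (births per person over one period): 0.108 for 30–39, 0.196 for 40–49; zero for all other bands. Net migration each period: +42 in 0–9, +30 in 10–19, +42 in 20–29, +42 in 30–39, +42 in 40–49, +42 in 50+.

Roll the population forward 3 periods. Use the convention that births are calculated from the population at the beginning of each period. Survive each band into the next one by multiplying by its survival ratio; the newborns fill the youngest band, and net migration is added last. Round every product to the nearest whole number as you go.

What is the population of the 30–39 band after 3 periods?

967

(Groups numbered youngest = 1 to oldest = 6.)
After projecting period 1:
Births: 1080 * 0.108 = 117 ; 1630 * 0.196 = 319 — total 436
Group 2: 990 * 0.963 = 953
Group 3: 910 * 0.96 = 874
Group 4: 370 * 0.938 = 347
Group 5: 1080 * 0.932 = 1007
Group 6: 1630 * 0.963 + 170 * 0.376 = 1570 + 64 = 1634
Net migration: Group 1 + 42 → 478; Group 2 + 30 → 983; Group 3 + 42 → 916; Group 4 + 42 → 389; Group 5 + 42 → 1049; Group 6 + 42 → 1676
Population now: 0–9=478, 10–19=983, 20–29=916, 30–39=389, 40–49=1049, 50+=1676
After projecting period 2:
Births: 389 * 0.108 = 42 ; 1049 * 0.196 = 206 — total 248
Group 2: 478 * 0.963 = 460
Group 3: 983 * 0.96 = 944
Group 4: 916 * 0.938 = 859
Group 5: 389 * 0.932 = 363
Group 6: 1049 * 0.963 + 1676 * 0.376 = 1010 + 630 = 1640
Net migration: Group 1 + 42 → 290; Group 2 + 30 → 490; Group 3 + 42 → 986; Group 4 + 42 → 901; Group 5 + 42 → 405; Group 6 + 42 → 1682
Population now: 0–9=290, 10–19=490, 20–29=986, 30–39=901, 40–49=405, 50+=1682
After projecting period 3:
Births: 901 * 0.108 = 97 ; 405 * 0.196 = 79 — total 176
Group 2: 290 * 0.963 = 279
Group 3: 490 * 0.96 = 470
Group 4: 986 * 0.938 = 925
Group 5: 901 * 0.932 = 840
Group 6: 405 * 0.963 + 1682 * 0.376 = 390 + 632 = 1022
Net migration: Group 1 + 42 → 218; Group 2 + 30 → 309; Group 3 + 42 → 512; Group 4 + 42 → 967; Group 5 + 42 → 882; Group 6 + 42 → 1064
Population now: 0–9=218, 10–19=309, 20–29=512, 30–39=967, 40–49=882, 50+=1064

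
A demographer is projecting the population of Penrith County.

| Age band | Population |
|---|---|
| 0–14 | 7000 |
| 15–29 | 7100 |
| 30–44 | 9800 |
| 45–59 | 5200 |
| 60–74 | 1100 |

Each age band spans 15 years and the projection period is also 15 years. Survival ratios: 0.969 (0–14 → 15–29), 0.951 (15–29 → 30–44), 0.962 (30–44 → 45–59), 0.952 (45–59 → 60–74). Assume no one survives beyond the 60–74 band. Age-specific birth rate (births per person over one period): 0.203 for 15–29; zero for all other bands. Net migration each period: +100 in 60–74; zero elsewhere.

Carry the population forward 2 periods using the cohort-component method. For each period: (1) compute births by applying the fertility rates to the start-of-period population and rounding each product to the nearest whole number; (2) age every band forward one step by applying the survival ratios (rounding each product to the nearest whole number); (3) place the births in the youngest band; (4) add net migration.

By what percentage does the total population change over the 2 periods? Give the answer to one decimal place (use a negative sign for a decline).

Let band 1 be 0–14 through band 5 = 60–74.
After projecting period 1:
Births: 7100 × 0.203 = 1441
Band 2: 7000 × 0.969 = 6783
Band 3: 7100 × 0.951 = 6752
Band 4: 9800 × 0.962 = 9428
Band 5: 5200 × 0.952 = 4950
Net migration: Band 5 + 100 → 5050
End of period: [1441, 6783, 6752, 9428, 5050]
After projecting period 2:
Births: 6783 × 0.203 = 1377
Band 2: 1441 × 0.969 = 1396
Band 3: 6783 × 0.951 = 6451
Band 4: 6752 × 0.962 = 6495
Band 5: 9428 × 0.952 = 8975
Net migration: Band 5 + 100 → 9075
End of period: [1377, 1396, 6451, 6495, 9075]
Total: 30200 → 24794; change = -5406; percentage change = -17.9%

-17.9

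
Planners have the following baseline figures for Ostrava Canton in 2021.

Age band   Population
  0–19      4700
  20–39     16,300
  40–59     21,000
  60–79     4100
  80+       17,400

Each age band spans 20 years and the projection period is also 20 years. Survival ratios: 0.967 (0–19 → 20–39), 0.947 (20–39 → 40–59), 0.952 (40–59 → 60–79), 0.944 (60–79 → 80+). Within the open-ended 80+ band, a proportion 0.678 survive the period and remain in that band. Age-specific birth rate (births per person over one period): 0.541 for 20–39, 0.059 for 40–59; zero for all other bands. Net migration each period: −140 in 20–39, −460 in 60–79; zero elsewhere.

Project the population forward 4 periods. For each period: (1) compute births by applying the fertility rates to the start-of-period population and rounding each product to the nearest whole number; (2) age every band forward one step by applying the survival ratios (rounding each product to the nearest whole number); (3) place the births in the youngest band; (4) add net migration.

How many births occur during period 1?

10057

Call the bands 1 to 5, youngest first.
Period 1.
Births: 16300 * 0.541 = 8818 ; 21000 * 0.059 = 1239 — total 10057
Band 2: 4700 * 0.967 = 4545
Band 3: 16300 * 0.947 = 15436
Band 4: 21000 * 0.952 = 19992
Band 5: 4100 * 0.944 + 17400 * 0.678 = 3870 + 11797 = 15667
Net migration: Band 2 − 140 → 4405; Band 4 − 460 → 19532
→ [10057, 4405, 15436, 19532, 15667]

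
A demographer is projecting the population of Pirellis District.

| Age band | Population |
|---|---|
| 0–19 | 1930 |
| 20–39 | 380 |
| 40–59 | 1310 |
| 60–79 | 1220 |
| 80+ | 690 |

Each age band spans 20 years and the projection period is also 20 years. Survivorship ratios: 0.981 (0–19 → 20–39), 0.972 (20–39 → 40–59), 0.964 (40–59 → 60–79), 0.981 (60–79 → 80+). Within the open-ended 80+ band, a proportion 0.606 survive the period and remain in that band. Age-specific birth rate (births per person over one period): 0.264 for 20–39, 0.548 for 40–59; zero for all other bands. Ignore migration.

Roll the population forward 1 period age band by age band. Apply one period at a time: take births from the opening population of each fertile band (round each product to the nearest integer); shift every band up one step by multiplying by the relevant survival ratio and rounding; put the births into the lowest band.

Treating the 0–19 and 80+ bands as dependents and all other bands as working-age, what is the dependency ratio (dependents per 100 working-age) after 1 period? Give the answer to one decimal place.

69.0

Let group 1 be 0–19 through group 5 = 80+.
Period 1:
Births: 380 × 0.264 = 100, 1310 × 0.548 = 718 ⇒ total 818
Group 2: 1930 × 0.981 = 1893
Group 3: 380 × 0.972 = 369
Group 4: 1310 × 0.964 = 1263
Group 5: 1220 × 0.981 + 690 × 0.606 = 1197 + 418 = 1615
End of period: [818, 1893, 369, 1263, 1615]
Dependents (band 0–19 + band 80+) = 818 + 1615 = 2433; working-age = 3525; ratio = 2433/3525 × 100 = 69.0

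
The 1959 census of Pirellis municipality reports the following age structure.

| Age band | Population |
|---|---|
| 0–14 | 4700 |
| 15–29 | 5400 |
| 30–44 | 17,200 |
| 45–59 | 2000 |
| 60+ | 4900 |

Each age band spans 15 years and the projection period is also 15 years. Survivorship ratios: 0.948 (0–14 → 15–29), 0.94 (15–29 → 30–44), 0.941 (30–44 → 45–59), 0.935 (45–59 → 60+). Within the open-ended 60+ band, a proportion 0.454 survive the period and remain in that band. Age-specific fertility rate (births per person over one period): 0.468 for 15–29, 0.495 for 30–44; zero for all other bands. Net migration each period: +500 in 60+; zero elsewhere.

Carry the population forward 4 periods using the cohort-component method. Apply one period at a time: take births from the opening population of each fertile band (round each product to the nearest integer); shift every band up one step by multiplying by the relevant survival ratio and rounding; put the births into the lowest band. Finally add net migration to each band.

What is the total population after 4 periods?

36968

Period 1:
Births: 5400 × 0.468 = 2527 ; 17200 × 0.495 = 8514 → total 11041
15–29: 4700 × 0.948 = 4456
30–44: 5400 × 0.94 = 5076
45–59: 17200 × 0.941 = 16185
60+: 2000 × 0.935 + 4900 × 0.454 = 1870 + 2225 = 4095
Net migration: 60+ + 500 → 4595
Population now: 0–14=11041, 15–29=4456, 30–44=5076, 45–59=16185, 60+=4595
Period 2:
Births: 4456 × 0.468 = 2085 ; 5076 × 0.495 = 2513 → total 4598
15–29: 11041 × 0.948 = 10467
30–44: 4456 × 0.94 = 4189
45–59: 5076 × 0.941 = 4777
60+: 16185 × 0.935 + 4595 × 0.454 = 15133 + 2086 = 17219
Net migration: 60+ + 500 → 17719
Population now: 0–14=4598, 15–29=10467, 30–44=4189, 45–59=4777, 60+=17719
Period 3:
Births: 10467 × 0.468 = 4899 ; 4189 × 0.495 = 2074 → total 6973
15–29: 4598 × 0.948 = 4359
30–44: 10467 × 0.94 = 9839
45–59: 4189 × 0.941 = 3942
60+: 4777 × 0.935 + 17719 × 0.454 = 4466 + 8044 = 12510
Net migration: 60+ + 500 → 13010
Population now: 0–14=6973, 15–29=4359, 30–44=9839, 45–59=3942, 60+=13010
Period 4:
Births: 4359 × 0.468 = 2040 ; 9839 × 0.495 = 4870 → total 6910
15–29: 6973 × 0.948 = 6610
30–44: 4359 × 0.94 = 4097
45–59: 9839 × 0.941 = 9258
60+: 3942 × 0.935 + 13010 × 0.454 = 3686 + 5907 = 9593
Net migration: 60+ + 500 → 10093
Population now: 0–14=6910, 15–29=6610, 30–44=4097, 45–59=9258, 60+=10093
Total after period 4: 6910 + 6610 + 4097 + 9258 + 10093 = 36968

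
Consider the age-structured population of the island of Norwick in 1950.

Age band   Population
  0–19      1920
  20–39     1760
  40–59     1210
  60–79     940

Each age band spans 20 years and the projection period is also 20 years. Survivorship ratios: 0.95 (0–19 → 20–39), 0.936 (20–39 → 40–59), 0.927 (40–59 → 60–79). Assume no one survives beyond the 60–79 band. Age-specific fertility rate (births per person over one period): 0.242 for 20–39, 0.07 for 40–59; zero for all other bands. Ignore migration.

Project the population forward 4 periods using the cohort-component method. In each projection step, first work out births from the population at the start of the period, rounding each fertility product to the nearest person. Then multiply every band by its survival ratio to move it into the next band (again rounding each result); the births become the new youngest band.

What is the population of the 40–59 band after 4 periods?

494

— Period 1 —
Births: 1760 × 0.242 = 426 ; 1210 × 0.07 = 85 — total 511
20–39: 1920 × 0.95 = 1824
40–59: 1760 × 0.936 = 1647
60–79: 1210 × 0.927 = 1122
Population now: 0–19=511, 20–39=1824, 40–59=1647, 60–79=1122
— Period 2 —
Births: 1824 × 0.242 = 441 ; 1647 × 0.07 = 115 — total 556
20–39: 511 × 0.95 = 485
40–59: 1824 × 0.936 = 1707
60–79: 1647 × 0.927 = 1527
Population now: 0–19=556, 20–39=485, 40–59=1707, 60–79=1527
— Period 3 —
Births: 485 × 0.242 = 117 ; 1707 × 0.07 = 119 — total 236
20–39: 556 × 0.95 = 528
40–59: 485 × 0.936 = 454
60–79: 1707 × 0.927 = 1582
Population now: 0–19=236, 20–39=528, 40–59=454, 60–79=1582
— Period 4 —
Births: 528 × 0.242 = 128 ; 454 × 0.07 = 32 — total 160
20–39: 236 × 0.95 = 224
40–59: 528 × 0.936 = 494
60–79: 454 × 0.927 = 421
Population now: 0–19=160, 20–39=224, 40–59=494, 60–79=421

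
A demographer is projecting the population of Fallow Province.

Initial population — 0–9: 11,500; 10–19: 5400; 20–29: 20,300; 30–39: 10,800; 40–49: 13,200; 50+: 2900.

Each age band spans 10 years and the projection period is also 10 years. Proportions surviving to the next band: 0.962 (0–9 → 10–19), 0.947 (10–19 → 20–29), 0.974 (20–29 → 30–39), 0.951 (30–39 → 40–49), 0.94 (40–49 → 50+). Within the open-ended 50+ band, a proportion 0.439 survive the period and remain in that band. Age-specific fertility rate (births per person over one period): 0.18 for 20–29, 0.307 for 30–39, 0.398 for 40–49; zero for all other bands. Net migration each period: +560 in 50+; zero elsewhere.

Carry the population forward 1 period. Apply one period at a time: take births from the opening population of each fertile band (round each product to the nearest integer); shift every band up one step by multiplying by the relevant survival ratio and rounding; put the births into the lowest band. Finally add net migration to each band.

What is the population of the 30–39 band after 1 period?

19772

Let band 1 be 0–9 through band 6 = 50+.
Period 1.
Births: 20300 × 0.18 = 3654 ; 10800 × 0.307 = 3316 ; 13200 × 0.398 = 5254 → 12224
Band 2: 11500 × 0.962 = 11063
Band 3: 5400 × 0.947 = 5114
Band 4: 20300 × 0.974 = 19772
Band 5: 10800 × 0.951 = 10271
Band 6: 13200 × 0.94 + 2900 × 0.439 = 12408 + 1273 = 13681
Net migration: Band 6 + 560 → 14241
End of period: [12224, 11063, 5114, 19772, 10271, 14241]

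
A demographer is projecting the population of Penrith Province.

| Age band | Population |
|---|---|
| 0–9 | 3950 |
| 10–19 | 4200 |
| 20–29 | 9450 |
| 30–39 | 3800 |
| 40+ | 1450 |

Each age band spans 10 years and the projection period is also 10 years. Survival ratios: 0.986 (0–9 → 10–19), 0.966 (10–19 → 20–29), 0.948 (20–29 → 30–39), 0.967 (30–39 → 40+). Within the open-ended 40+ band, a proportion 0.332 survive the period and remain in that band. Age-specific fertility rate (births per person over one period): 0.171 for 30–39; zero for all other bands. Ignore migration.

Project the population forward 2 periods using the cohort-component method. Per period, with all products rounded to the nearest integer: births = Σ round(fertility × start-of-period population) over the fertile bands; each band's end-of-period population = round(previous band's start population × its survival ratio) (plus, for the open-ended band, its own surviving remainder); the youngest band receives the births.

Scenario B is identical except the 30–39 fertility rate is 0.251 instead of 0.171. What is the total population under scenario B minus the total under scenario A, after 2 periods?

1017

Let band 1 be 0–9 through band 5 = 40+.
— Period 1 —
Births: 3800 × 0.171 = 650
Band 2: 3950 × 0.986 = 3895
Band 3: 4200 × 0.966 = 4057
Band 4: 9450 × 0.948 = 8959
Band 5: 3800 × 0.967 + 1450 × 0.332 = 3675 + 481 = 4156
Population now: 0–9=650, 10–19=3895, 20–29=4057, 30–39=8959, 40+=4156
— Period 2 —
Births: 8959 × 0.171 = 1532
Band 2: 650 × 0.986 = 641
Band 3: 3895 × 0.966 = 3763
Band 4: 4057 × 0.948 = 3846
Band 5: 8959 × 0.967 + 4156 × 0.332 = 8663 + 1380 = 10043
Population now: 0–9=1532, 10–19=641, 20–29=3763, 30–39=3846, 40+=10043
Scenario A total after 2 periods: 19825
Scenario B projection —
— Period 1 —
Births: 3800 × 0.251 = 954
Band 2: 3950 × 0.986 = 3895
Band 3: 4200 × 0.966 = 4057
Band 4: 9450 × 0.948 = 8959
Band 5: 3800 × 0.967 + 1450 × 0.332 = 3675 + 481 = 4156
Population now: 0–9=954, 10–19=3895, 20–29=4057, 30–39=8959, 40+=4156
— Period 2 —
Births: 8959 × 0.251 = 2249
Band 2: 954 × 0.986 = 941
Band 3: 3895 × 0.966 = 3763
Band 4: 4057 × 0.948 = 3846
Band 5: 8959 × 0.967 + 4156 × 0.332 = 8663 + 1380 = 10043
Population now: 0–9=2249, 10–19=941, 20–29=3763, 30–39=3846, 40+=10043
Scenario B total after 2 periods: 20842
Difference B − A = 20842 − 19825 = 1017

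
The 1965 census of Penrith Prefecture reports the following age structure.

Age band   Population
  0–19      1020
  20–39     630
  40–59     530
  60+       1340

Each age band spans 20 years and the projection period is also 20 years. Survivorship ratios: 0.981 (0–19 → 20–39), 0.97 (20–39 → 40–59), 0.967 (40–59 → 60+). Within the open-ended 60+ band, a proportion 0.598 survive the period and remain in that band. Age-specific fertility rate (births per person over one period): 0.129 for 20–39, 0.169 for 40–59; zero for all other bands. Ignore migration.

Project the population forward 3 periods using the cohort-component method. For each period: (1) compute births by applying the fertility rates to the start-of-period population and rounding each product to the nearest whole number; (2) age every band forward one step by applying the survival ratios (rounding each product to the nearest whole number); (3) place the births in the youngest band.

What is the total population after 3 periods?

2339

After projecting period 1:
Births: 630 × 0.129 = 81 ; 530 × 0.169 = 90 — total 171
20–39: 1020 × 0.981 = 1001
40–59: 630 × 0.97 = 611
60+: 530 × 0.967 + 1340 × 0.598 = 513 + 801 = 1314
Giving 171 / 1001 / 611 / 1314.
After projecting period 2:
Births: 1001 × 0.129 = 129 ; 611 × 0.169 = 103 — total 232
20–39: 171 × 0.981 = 168
40–59: 1001 × 0.97 = 971
60+: 611 × 0.967 + 1314 × 0.598 = 591 + 786 = 1377
Giving 232 / 168 / 971 / 1377.
After projecting period 3:
Births: 168 × 0.129 = 22 ; 971 × 0.169 = 164 — total 186
20–39: 232 × 0.981 = 228
40–59: 168 × 0.97 = 163
60+: 971 × 0.967 + 1377 × 0.598 = 939 + 823 = 1762
Giving 186 / 228 / 163 / 1762.
Total after period 3: 186 + 228 + 163 + 1762 = 2339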